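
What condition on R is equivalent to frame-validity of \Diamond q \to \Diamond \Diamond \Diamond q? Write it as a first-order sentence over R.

This is a Sahlqvist (Geach-type) schema ◇^1□^0q → □^0◇^3q.
Minimal-valuation argument: fix x; take any y with xR^1y and any z with xR^0z. Set V(q) to the set of worlds R-reachable from y in exactly 0 steps. Then □^0q holds at y, so the antecedent holds at x; validity forces ◇^3q at z, giving a w with zR^3w and yR^0w.
First-order correspondent: \forall x \forall y (xRy \to \exists w (y = w \wedge x R^3 w)).

\forall x \forall y (xRy \to \exists w (y = w \wedge x R^3 w))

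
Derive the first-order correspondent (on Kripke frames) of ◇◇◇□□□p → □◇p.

This is a Sahlqvist (Geach-type) schema ◇^3□^3p → □^1◇^1p.
Minimal-valuation argument: fix x; take any y with xR^3y and any z with xR^1z. Set V(p) to the set of worlds R-reachable from y in exactly 3 steps. Then □^3p holds at y, so the antecedent holds at x; validity forces ◇^1p at z, giving a w with zR^1w and yR^3w.
First-order correspondent: ∀x ∀y ∀z ((xR³y ∧ xRz) → ∃w (yR³w ∧ zRw)).

∀x ∀y ∀z ((xR³y ∧ xRz) → ∃w (yR³w ∧ zRw))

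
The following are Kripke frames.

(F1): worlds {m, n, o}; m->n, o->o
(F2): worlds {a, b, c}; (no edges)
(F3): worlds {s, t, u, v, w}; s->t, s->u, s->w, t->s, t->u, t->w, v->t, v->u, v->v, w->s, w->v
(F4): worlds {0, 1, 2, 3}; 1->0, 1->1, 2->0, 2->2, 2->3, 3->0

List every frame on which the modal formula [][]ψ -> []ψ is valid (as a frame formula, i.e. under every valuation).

This is the axiom for density; its first-order frame correspondent is forall x forall y (Rxy -> exists z (Rxz & Rzy)).
(F1): fails — Rmn but no z with Rmz and Rzn.
(F2): holds.
(F3): fails — Rws but no z with Rwz and Rzs.
(F4): fails — R30 but no z with R3z and Rz0.

(F2)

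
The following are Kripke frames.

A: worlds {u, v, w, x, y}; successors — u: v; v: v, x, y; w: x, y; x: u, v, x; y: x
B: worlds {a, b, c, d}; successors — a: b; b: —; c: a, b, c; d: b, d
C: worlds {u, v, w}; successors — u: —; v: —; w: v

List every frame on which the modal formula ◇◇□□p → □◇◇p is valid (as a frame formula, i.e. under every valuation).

A, C

This is the axiom for a generalized confluence (Geach) condition; its first-order frame correspondent is ∀x ∀y ∀z ((xR²y ∧ xRz) → ∃w (yR²w ∧ zR²w)).
A: ✓.
B: fails — cR²a, cRa but no w with aR²w and aR²w.
C: ✓.
Valid on: A, C.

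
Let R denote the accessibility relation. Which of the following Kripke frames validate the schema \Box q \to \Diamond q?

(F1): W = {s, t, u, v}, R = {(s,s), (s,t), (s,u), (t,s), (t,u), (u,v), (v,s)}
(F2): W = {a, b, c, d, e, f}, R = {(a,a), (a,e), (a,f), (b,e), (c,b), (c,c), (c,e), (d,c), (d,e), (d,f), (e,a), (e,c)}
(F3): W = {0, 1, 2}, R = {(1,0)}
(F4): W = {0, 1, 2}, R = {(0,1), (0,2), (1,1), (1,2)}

The schema corresponds to seriality: \forall x \exists y Rxy.
(F1): holds.
(F2): fails — world f has no successor.
(F3): fails — world 0 has no successor.
(F4): fails — world 2 has no successor.
Valid on: (F1).

(F1)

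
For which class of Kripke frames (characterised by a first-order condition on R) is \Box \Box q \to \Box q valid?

Suppose □□q→□q is valid. Take Rxy and set V(q)={w : xR²w}. Then □□q at x, so □q at x, so q at y, i.e. ∃z(Rxz∧Rzy).
The converse is a direct semantic check.
Frame condition: \forall x \forall y (Rxy \to \exists z (Rxz \wedge Rzy)).

density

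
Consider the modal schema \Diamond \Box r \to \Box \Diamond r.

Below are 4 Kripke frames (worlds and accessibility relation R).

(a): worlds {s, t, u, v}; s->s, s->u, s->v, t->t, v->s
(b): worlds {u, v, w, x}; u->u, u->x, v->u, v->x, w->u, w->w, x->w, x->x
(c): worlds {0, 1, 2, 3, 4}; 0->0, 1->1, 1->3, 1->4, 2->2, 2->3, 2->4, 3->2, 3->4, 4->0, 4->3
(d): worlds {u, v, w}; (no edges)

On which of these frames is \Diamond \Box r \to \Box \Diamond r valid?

(b), (d)

The schema corresponds to convergence: \forall x \forall y \forall z (Rxy \wedge Rxz \to \exists w (Ryw \wedge Rzw)).
(a): fails — Rsv and Rsu but v and u have no common successor.
(b): condition met.
(c): fails — R14 and R13 but 4 and 3 have no common successor.
(d): condition met.
Valid on: (b), (d).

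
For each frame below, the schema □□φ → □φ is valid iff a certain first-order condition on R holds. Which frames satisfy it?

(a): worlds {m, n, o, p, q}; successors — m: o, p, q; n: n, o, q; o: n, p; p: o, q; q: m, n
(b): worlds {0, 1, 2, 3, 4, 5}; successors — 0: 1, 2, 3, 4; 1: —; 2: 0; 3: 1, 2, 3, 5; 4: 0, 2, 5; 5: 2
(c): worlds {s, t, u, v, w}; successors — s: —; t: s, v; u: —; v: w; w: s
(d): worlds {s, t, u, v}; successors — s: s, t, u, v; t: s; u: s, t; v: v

(d)

This is the axiom for density; its first-order frame correspondent is ∀x ∀y (Rxy → ∃z (Rxz ∧ Rzy)).
(a): fails — Rop but no z with Roz and Rzp.
(b): fails — R04 but no z with R0z and Rz4.
(c): fails — Rts but no z with Rtz and Rzs.
(d): satisfies the condition.
Valid on: (d).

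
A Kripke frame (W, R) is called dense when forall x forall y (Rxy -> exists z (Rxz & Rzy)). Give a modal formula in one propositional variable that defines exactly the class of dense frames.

□□ψ → □ψ

This is density; the standard corresponding axiom is C4: □□ψ → □ψ.
Suppose □□ψ→□ψ is valid. Take Rxy and set V(ψ)={w : xR²w}. Then □□ψ at x, so □ψ at x, so ψ at y, i.e. ∃z(Rxz∧Rzy).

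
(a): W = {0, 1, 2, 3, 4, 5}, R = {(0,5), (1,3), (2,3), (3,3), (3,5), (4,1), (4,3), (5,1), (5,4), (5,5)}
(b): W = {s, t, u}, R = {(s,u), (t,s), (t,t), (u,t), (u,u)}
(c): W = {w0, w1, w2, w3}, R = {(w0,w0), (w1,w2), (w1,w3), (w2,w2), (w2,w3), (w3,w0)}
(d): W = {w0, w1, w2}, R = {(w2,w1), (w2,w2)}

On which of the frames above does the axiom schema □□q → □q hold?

(b), (c), (d)

Frame correspondent (Sahlqvist): ∀x ∀y (Rxy → ∃z (Rxz ∧ Rzy)) — i.e. density.
(a): fails — R41 but no z with R4z and Rz1.
(b): condition met.
(c): condition met.
(d): condition met.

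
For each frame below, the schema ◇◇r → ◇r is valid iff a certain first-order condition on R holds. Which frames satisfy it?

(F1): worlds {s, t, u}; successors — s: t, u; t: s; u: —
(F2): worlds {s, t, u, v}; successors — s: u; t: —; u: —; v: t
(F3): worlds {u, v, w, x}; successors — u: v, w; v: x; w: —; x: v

This is the axiom for transitivity; its first-order frame correspondent is ∀x ∀y ∀z (Rxy ∧ Ryz → Rxz).
(F1): fails — Rts and Rsu but not Rtu.
(F2): satisfies the condition.
(F3): fails — Ruv and Rvx but not Rux.

(F2)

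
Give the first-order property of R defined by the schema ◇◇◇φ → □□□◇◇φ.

This is a Sahlqvist (Geach-type) schema ◇^3□^0φ → □^3◇^2φ.
Minimal-valuation argument: fix x; take any y with xR^3y and any z with xR^3z. Set V(φ) to the set of worlds R-reachable from y in exactly 0 steps. Then □^0φ holds at y, so the antecedent holds at x; validity forces ◇^2φ at z, giving a w with zR^2w and yR^0w.
First-order correspondent: ∀x ∀y ∀z ((xR³y ∧ xR³z) → ∃w (y = w ∧ zR²w)).

∀x ∀y ∀z ((xR³y ∧ xR³z) → ∃w (y = w ∧ zR²w))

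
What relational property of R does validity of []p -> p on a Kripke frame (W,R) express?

reflexivity: forall x Rxx

Suppose □p→p is valid. At any x set V(p)={w : Rxw}. Then □p holds at x, so p holds at x, i.e. Rxx.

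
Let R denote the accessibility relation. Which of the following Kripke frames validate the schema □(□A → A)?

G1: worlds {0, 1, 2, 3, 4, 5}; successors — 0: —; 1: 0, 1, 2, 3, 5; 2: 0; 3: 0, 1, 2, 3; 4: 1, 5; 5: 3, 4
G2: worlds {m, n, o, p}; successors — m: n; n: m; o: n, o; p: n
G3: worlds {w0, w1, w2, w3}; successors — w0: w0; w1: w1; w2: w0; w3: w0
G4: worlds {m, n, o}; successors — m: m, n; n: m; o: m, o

G3

Frame correspondent (Sahlqvist): ∀x ∀y (Rxy → Ryy) — i.e. shift-reflexivity.
G1: fails — R10 but not R00.
G2: fails — Ron but not Rnn.
G3: ✓.
G4: fails — Rmn but not Rnn.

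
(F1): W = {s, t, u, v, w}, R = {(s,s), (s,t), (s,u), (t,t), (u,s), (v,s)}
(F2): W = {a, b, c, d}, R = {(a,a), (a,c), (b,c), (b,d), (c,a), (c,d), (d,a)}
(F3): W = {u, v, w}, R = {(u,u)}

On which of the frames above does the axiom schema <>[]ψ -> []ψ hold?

This is the axiom for the Euclidean property; its first-order frame correspondent is forall x forall y forall z (Rxy & Rxz -> Ryz).
(F1): fails — Rsu and Rsu but not Ruu.
(F2): fails — Rac and Rac but not Rcc.
(F3): satisfies the condition.
Valid on: (F3).

(F3)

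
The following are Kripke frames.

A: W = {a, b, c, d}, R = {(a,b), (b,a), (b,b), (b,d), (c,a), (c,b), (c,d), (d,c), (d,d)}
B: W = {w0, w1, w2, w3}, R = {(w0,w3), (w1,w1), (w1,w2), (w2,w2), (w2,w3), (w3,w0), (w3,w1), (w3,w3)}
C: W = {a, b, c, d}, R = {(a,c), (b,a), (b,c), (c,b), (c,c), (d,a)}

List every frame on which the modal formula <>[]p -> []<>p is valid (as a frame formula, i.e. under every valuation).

This is the axiom for convergence; its first-order frame correspondent is forall x forall y forall z (Rxy & Rxz -> exists w (Ryw & Rzw)).
A: fails — Rba and Rbd but a and d have no common successor.
B: fails — Rw3w1 and Rw3w0 but w1 and w0 have no common successor.
C: holds.
Valid on: C.

C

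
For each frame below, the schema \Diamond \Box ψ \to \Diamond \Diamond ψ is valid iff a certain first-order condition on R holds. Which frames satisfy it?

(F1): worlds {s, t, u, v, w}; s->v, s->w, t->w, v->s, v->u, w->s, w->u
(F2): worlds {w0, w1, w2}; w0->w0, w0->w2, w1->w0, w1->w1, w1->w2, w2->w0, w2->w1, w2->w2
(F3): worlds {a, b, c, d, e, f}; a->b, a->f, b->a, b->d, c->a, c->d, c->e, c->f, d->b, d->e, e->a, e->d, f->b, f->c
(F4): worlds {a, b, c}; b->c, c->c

(F2), (F3), (F4)

This is the axiom for a generalized confluence (Geach) condition; its first-order frame correspondent is \forall x \forall y (xRy \to \exists w (yRw \wedge x R^2 w)).
(F1): fails — vRu but no w* with uRw* and vR²w*.
(F2): satisfies the condition.
(F3): satisfies the condition.
(F4): satisfies the condition.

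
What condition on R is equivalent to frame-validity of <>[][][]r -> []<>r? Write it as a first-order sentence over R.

This is a Sahlqvist (Geach-type) schema ◇^1□^3r → □^1◇^1r.
Minimal-valuation argument: fix x; take any y with xR^1y and any z with xR^1z. Set V(r) to the set of worlds R-reachable from y in exactly 3 steps. Then □^3r holds at y, so the antecedent holds at x; validity forces ◇^1r at z, giving a w with zR^1w and yR^3w.
First-order correspondent: forall x forall y forall z ((xRy & xRz) -> exists w (y R^3 w & zRw)).

forall x forall y forall z ((xRy & xRz) -> exists w (y R^3 w & zRw))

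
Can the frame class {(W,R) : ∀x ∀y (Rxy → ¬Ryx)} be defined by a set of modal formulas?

Not definable by any modal formula

Modal frame validity is preserved under surjective bounded morphisms.
The 4-cycle (worlds w0,w1,w2,w3 with w0→w1→w2→w3→w0) is asymmetric. Mapping every world to a single reflexive point • is a surjective bounded morphism, and the reflexive point is not asymmetric (R•• but asymmetry requires ¬R••).
So the class is not modally definable.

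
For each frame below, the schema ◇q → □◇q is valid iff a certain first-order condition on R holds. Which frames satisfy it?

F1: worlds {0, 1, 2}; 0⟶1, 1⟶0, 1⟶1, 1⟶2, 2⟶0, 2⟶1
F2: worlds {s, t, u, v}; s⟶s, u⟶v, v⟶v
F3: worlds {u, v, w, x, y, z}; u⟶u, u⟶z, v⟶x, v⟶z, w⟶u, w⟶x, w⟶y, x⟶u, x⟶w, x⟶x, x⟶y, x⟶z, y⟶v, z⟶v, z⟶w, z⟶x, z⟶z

Frame correspondent (Sahlqvist): ∀x ∀y ∀z (Rxy ∧ Rxz → Ryz) — i.e. the Euclidean property.
F1: fails — R10 and R10 but not R00.
F2: ✓.
F3: fails — Ruz and Ruu but not Rzu.
Valid on: F2.

F2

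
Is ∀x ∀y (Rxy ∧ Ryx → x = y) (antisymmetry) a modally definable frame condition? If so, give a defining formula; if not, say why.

No

Modal frame validity is preserved under surjective bounded morphisms.
The 4-cycle (worlds a,b,c,d with a→b→c→d→a) is antisymmetric. Sending even-indexed worlds to a and odd-indexed worlds to b is a surjective bounded morphism onto the two-world frame with a↔b, which is not antisymmetric.
Hence antisymmetry is not modally definable.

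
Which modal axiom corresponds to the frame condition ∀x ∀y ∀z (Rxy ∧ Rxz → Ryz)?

This is the Euclidean property; the standard corresponding axiom is 5: ◇r → □◇r.
Suppose ◇r→□◇r is valid. Take Rxy, Rxz and set V(r)={y}. Then ◇r at x, so □◇r at x, so ◇r at z, so some w with Rzw has r; w=y, i.e. Rzy. By symmetry of the argument, Ryz.

◇r → □◇r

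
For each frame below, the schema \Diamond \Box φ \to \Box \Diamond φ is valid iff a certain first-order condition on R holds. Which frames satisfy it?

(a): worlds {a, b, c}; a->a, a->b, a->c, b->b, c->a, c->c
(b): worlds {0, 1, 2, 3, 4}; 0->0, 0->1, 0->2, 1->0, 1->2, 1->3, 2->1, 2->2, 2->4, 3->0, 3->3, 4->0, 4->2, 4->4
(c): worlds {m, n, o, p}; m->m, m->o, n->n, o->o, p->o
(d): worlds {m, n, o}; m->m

This is the axiom for convergence; its first-order frame correspondent is \forall x \forall y \forall z (Rxy \wedge Rxz \to \exists w (Ryw \wedge Rzw)).
(a): fails — Rab and Rac but b and c have no common successor.
(b): fails — R12 and R13 but 2 and 3 have no common successor.
(c): condition met.
(d): condition met.

(c), (d)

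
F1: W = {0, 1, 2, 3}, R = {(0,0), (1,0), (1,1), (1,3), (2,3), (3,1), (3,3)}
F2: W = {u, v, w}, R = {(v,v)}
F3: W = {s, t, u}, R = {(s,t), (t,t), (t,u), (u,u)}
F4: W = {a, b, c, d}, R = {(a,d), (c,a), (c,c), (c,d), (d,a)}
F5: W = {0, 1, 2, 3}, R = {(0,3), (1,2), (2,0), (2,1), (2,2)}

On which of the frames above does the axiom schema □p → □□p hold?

This is the axiom for transitivity; its first-order frame correspondent is ∀x ∀y ∀z (Rxy ∧ Ryz → Rxz).
F1: fails — R31 and R10 but not R30.
F2: satisfies the condition.
F3: fails — Rst and Rtu but not Rsu.
F4: fails — Rad and Rda but not Raa.
F5: fails — R12 and R20 but not R10.

F2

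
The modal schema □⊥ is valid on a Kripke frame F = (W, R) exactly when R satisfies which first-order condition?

□⊥ is valid iff no world has any successor (otherwise □⊥ fails at any world with one).

emptiness of R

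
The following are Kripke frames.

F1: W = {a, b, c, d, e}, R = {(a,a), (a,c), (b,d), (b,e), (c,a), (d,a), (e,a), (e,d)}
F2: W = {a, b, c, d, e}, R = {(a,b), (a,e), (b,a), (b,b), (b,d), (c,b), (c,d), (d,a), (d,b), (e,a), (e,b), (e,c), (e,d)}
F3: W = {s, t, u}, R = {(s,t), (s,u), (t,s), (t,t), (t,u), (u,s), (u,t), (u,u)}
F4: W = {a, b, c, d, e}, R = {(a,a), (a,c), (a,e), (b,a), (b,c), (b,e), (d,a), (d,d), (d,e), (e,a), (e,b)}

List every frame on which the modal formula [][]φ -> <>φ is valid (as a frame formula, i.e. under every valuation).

This is the axiom for a generalized confluence (Geach) condition; its first-order frame correspondent is forall x exists w (x R^2 w & xRw).
F1: ✓.
F2: ✓.
F3: ✓.
F4: fails — at c but no w with cR²w and cRw.
Valid on: F1, F2, F3.

F1, F2, F3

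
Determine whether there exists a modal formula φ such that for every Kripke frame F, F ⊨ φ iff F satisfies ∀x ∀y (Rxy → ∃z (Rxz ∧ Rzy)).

The condition is density. A defining modal formula is □□p → □p.
Suppose □□p→□p is valid. Take Rxy and set V(p)={w : xR²w}. Then □□p at x, so □p at x, so p at y, i.e. ∃z(Rxz∧Rzy).

Yes, by □□p → □p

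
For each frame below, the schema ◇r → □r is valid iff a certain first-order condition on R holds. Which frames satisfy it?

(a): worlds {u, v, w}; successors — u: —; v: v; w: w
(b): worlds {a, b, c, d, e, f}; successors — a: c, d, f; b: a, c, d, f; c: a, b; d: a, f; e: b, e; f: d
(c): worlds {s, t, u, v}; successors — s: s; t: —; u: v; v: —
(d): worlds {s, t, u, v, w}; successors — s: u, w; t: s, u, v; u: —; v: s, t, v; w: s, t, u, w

Frame correspondent (Sahlqvist): ∀x ∀y ∀z (Rxy ∧ Rxz → y = z) — i.e. partial functionality.
(a): satisfies the condition.
(b): fails — a sees both c and d.
(c): satisfies the condition.
(d): fails — s sees both u and w.
Valid on: (a), (c).

(a), (c)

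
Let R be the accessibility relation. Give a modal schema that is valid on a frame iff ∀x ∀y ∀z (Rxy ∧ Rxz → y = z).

◇r → □r

The condition is partial functionality. The CD schema ◇r → □r defines it.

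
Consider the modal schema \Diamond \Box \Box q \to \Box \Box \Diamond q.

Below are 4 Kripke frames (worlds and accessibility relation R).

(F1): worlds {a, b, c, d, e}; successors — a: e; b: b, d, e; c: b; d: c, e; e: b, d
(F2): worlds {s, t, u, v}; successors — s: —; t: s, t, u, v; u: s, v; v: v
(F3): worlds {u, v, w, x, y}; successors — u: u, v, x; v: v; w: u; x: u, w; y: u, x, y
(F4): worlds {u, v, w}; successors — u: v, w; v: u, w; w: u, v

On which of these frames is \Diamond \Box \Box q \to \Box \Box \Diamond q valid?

The schema corresponds to a generalized confluence (Geach) condition: \forall x \forall y \forall z ((xRy \wedge x R^2 z) \to \exists w (y R^2 w \wedge zRw)).
(F1): fails — bRd, bR²d but no w with dR²w and dRw.
(F2): fails — tRs, tR²s but no w with sR²w and sRw.
(F3): fails — uRv, uR²w but no t with vR²t and wRt.
(F4): condition met.
Valid on: (F4).

(F4)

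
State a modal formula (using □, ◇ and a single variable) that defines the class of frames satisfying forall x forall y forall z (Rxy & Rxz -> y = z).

◇q → □q

A defining formula is ◇q → □q (the CD axiom).
Suppose ◇q→□q is valid. Take Rxy, Rxz and set V(q)={y}. Then ◇q at x, so □q at x, so q at z, i.e. z=y.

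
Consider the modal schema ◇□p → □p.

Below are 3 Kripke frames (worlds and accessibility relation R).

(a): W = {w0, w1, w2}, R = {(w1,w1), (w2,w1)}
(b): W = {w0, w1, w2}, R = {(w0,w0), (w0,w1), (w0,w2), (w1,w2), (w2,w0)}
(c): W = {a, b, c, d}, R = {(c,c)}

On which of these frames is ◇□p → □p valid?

Frame correspondent (Sahlqvist): ∀x ∀y ∀z (Rxy ∧ Rxz → Ryz) — i.e. the Euclidean property.
(a): ✓.
(b): fails — Rw0w1 and Rw0w1 but not Rw1w1.
(c): ✓.
Valid on: (a), (c).

(a), (c)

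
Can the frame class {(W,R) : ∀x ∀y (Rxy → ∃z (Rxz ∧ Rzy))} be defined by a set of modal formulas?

The condition is density. A defining modal formula is □□r → □r.
Suppose □□r→□r is valid. Take Rxy and set V(r)={w : xR²w}. Then □□r at x, so □r at x, so r at y, i.e. ∃z(Rxz∧Rzy).

Yes, by □□r → □r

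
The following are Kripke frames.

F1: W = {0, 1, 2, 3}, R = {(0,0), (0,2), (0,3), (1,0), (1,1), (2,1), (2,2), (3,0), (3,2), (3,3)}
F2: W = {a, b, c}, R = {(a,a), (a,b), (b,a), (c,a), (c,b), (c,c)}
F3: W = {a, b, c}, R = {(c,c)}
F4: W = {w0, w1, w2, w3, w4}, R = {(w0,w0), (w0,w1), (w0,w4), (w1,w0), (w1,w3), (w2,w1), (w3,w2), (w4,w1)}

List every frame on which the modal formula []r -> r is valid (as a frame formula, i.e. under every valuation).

F1

The schema corresponds to reflexivity: forall x Rxx.
F1: satisfies the condition.
F2: fails — world b does not see itself.
F3: fails — world a does not see itself.
F4: fails — world w1 does not see itself.
Valid on: F1.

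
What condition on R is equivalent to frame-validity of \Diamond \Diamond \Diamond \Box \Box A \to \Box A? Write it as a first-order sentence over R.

\forall x \forall y \forall z ((x R^3 y \wedge xRz) \to \exists w (y R^2 w \wedge z = w))

This is a Sahlqvist (Geach-type) schema ◇^3□^2A → □^1◇^0A.
Minimal-valuation argument: fix x; take any y with xR^3y and any z with xR^1z. Set V(A) to the set of worlds R-reachable from y in exactly 2 steps. Then □^2A holds at y, so the antecedent holds at x; validity forces ◇^0A at z, giving a w with zR^0w and yR^2w.
First-order correspondent: \forall x \forall y \forall z ((x R^3 y \wedge xRz) \to \exists w (y R^2 w \wedge z = w)).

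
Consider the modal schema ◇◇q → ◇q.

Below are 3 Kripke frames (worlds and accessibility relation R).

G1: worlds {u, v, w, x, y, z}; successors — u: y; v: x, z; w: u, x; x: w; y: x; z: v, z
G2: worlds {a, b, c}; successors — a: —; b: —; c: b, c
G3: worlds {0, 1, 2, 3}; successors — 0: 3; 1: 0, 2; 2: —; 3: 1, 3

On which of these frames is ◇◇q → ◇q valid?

Frame correspondent (Sahlqvist): ∀x ∀y ∀z (Rxy ∧ Ryz → Rxz) — i.e. transitivity.
G1: fails — Rxw and Rwu but not Rxu.
G2: condition met.
G3: fails — R10 and R03 but not R13.
Valid on: G2.

G2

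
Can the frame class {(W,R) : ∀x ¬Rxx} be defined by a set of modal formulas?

Modal frame validity is preserved under surjective bounded morphisms.
The 3-cycle (worlds 0,1,2 with 0→1→2→0) is irreflexive, and the map sending every world to a single reflexive point • is a surjective bounded morphism (forth: every edge maps to (•,•); back: every world has a successor). So any modal formula valid on the 3-cycle is also valid on the reflexive point, which is not irreflexive.
So no modal formula (or set of formulas) defines exactly the irreflexive frames.

Not modally definable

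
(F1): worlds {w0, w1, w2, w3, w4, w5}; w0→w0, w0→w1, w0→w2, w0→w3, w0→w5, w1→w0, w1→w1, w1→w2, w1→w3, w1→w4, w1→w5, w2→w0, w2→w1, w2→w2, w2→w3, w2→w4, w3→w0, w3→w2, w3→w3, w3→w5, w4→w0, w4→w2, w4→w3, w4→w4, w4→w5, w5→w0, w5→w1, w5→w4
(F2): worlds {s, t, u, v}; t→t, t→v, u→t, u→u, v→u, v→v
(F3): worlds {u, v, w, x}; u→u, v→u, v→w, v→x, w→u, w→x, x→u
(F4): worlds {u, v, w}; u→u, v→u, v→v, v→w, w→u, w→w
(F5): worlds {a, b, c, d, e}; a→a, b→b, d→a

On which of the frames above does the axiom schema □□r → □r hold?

This is the axiom for density; its first-order frame correspondent is ∀x ∀y (Rxy → ∃z (Rxz ∧ Rzy)).
(F1): ✓.
(F2): ✓.
(F3): fails — Rwx but no z with Rwz and Rzx.
(F4): ✓.
(F5): ✓.

(F1), (F2), (F4), (F5)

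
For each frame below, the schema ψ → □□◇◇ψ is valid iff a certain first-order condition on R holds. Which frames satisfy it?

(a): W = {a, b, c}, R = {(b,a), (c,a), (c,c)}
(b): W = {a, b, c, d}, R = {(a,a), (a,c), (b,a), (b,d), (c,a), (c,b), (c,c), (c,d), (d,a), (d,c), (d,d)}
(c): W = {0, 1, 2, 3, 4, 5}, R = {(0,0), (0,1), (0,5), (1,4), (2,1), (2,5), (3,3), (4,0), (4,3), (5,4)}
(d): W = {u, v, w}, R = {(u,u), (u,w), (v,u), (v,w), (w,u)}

This is the axiom for a generalized confluence (Geach) condition; its first-order frame correspondent is ∀x ∀z (xR²z → ∃w (x = w ∧ zR²w)).
(a): fails — cR²a but no w with c=w and aR²w.
(b): satisfies the condition.
(c): fails — 1R²3 but no w with 1=w and 3R²w.
(d): fails — vR²u but no t with v=t and uR²t.

(b)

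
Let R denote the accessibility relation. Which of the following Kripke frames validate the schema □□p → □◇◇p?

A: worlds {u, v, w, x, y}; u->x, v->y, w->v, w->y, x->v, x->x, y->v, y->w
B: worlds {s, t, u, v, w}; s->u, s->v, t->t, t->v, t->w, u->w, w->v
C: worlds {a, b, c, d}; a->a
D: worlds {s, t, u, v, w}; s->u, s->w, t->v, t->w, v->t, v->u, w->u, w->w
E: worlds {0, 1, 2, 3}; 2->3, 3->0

A, C

Frame correspondent (Sahlqvist): ∀x ∀z (xRz → ∃w (xR²w ∧ zR²w)) — i.e. a generalized confluence (Geach) condition.
A: ✓.
B: fails — sRu but no w* with sR²w* and uR²w*.
C: ✓.
D: fails — sRu but no w* with sR²w* and uR²w*.
E: fails — 2R3 but no w with 2R²w and 3R²w.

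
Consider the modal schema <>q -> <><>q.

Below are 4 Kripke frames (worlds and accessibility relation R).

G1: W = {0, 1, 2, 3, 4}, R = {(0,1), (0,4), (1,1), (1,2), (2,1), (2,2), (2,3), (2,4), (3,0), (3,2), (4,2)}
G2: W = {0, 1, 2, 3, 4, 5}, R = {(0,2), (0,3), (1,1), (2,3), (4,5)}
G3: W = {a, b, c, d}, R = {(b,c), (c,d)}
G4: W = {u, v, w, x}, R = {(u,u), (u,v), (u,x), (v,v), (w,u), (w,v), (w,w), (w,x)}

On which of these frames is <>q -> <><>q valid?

This is the axiom for a generalized confluence (Geach) condition; its first-order frame correspondent is forall x forall y (xRy -> exists w (y = w & x R^2 w)).
G1: fails — 0R4 but no w with 4=w and 0R²w.
G2: fails — 0R2 but no w with 2=w and 0R²w.
G3: fails — bRc but no w with c=w and bR²w.
G4: satisfies the condition.
Valid on: G4.

G4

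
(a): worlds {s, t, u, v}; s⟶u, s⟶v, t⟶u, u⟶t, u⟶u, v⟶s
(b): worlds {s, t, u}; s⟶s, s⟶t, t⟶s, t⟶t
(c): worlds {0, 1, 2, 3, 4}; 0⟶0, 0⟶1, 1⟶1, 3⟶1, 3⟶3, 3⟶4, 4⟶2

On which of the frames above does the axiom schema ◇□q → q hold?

This is the axiom for symmetry; its first-order frame correspondent is ∀x ∀y (Rxy → Ryx).
(a): fails — Rsu but not Rus.
(b): condition met.
(c): fails — R34 but not R43.
Valid on: (b).

(b)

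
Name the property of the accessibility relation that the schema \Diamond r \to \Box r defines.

Suppose ◇r→□r is valid. Take Rxy, Rxz and set V(r)={y}. Then ◇r at x, so □r at x, so r at z, i.e. z=y.

partial functionality: \forall x \forall y \forall z (Rxy \wedge Rxz \to y = z)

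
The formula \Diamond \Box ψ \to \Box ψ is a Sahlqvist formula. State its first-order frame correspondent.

This schema is equivalent to the 5 axiom ◇ψ → □◇ψ.
Its frame correspondent is the Euclidean property — \forall x \forall y \forall z (Rxy \wedge Rxz \to Ryz).

the Euclidean property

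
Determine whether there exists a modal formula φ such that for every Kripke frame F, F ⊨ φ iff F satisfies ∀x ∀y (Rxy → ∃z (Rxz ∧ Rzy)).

Yes — defined by □□r → □r

Yes: it is density, defined by the C4 schema □□r → □r.
Suppose □□r→□r is valid. Take Rxy and set V(r)={w : xR²w}. Then □□r at x, so □r at x, so r at y, i.e. ∃z(Rxz∧Rzy).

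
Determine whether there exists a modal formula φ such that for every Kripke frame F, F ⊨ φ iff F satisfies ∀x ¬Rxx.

Not definable by any modal formula

If a class were modally definable it would be closed under surjective bounded morphisms (Goldblatt–Thomason).
The 4-cycle (worlds 0,1,2,3 with 0→1→2→3→0) is irreflexive, and the map sending every world to a single reflexive point • is a surjective bounded morphism (forth: every edge maps to (•,•); back: every world has a successor). So any modal formula valid on the 4-cycle is also valid on the reflexive point, which is not irreflexive.
So no modal formula (or set of formulas) defines exactly the irreflexive frames.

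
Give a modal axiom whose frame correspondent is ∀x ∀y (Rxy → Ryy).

□(□s → s)

This is shift-reflexivity; the standard corresponding axiom is T□: □(□s → s).
Suppose □(□s→s) is valid. Take Rxy and set V(s)={w : Ryw}. Then at y, □s holds; since □(□s→s) at x, □s→s at y, so s at y, i.e. Ryy.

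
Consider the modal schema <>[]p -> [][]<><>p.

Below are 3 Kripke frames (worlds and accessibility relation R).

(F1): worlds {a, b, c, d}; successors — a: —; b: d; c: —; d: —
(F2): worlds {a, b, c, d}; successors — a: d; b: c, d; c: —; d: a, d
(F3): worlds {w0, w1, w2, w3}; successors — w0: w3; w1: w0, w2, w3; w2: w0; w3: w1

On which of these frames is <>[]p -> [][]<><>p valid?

(F1)

The schema corresponds to a generalized confluence (Geach) condition: forall x forall y forall z ((xRy & x R^2 z) -> exists w (yRw & z R^2 w)).
(F1): ✓.
(F2): fails — bRc, bR²a but no w with cRw and aR²w.
(F3): fails — w1Rw0, w1R²w0 but no w with w0Rw and w0R²w.
Valid on: (F1).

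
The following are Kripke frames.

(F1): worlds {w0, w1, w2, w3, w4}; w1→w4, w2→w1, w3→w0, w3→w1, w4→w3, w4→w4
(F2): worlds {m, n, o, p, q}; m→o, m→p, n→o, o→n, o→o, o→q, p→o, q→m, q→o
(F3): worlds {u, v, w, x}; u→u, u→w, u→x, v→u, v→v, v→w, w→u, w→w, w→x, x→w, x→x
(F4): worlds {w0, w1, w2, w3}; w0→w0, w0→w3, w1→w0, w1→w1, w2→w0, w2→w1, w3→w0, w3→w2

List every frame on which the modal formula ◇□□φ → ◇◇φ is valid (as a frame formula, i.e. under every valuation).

(F2), (F3), (F4)

This is the axiom for a generalized confluence (Geach) condition; its first-order frame correspondent is ∀x ∀y (xRy → ∃w (yR²w ∧ xR²w)).
(F1): fails — w3Rw0 but no w with w0R²w and w3R²w.
(F2): holds.
(F3): holds.
(F4): holds.
Valid on: (F2), (F3), (F4).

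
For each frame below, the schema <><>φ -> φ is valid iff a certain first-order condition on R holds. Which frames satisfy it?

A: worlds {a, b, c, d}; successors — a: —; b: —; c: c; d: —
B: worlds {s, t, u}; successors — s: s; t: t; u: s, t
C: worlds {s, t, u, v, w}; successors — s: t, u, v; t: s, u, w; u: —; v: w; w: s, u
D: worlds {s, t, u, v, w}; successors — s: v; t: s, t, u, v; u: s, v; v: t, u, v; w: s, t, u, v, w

A

The schema corresponds to a generalized confluence (Geach) condition: forall x forall y (x R^2 y -> exists w (y = w & x = w)).
A: holds.
B: fails — uR²s but s ≠ u.
C: fails — sR²u but u ≠ s.
D: fails — sR²t but t ≠ s.
Valid on: A.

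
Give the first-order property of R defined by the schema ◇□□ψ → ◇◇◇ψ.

∀x ∀y (xRy → ∃w (yR²w ∧ xR³w))

This is a Sahlqvist (Geach-type) schema ◇^1□^2ψ → □^0◇^3ψ.
Minimal-valuation argument: fix x; take any y with xR^1y and any z with xR^0z. Set V(ψ) to the set of worlds R-reachable from y in exactly 2 steps. Then □^2ψ holds at y, so the antecedent holds at x; validity forces ◇^3ψ at z, giving a w with zR^3w and yR^2w.
First-order correspondent: ∀x ∀y (xRy → ∃w (yR²w ∧ xR³w)).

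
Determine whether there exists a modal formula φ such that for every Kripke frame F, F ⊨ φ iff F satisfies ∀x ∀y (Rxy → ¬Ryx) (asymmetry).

No — not modally definable

Any modally definable frame class is closed under surjective bounded morphisms.
The 3-cycle (worlds s,t,u with s→t→u→s) is asymmetric. Mapping every world to a single reflexive point • is a surjective bounded morphism, and the reflexive point is not asymmetric (R•• but asymmetry requires ¬R••).
Hence asymmetry is not modally definable.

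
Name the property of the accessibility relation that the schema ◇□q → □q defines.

the Euclidean property: ∀x ∀y ∀z (Rxy ∧ Rxz → Ryz)

This is frame-equivalent to ◇q → □◇q (substitute ¬q for q and contrapose).
Suppose ◇q→□◇q is valid. Take Rxy, Rxz and set V(q)={y}. Then ◇q at x, so □◇q at x, so ◇q at z, so some w with Rzw has q; w=y, i.e. Rzy. By symmetry of the argument, Ryz.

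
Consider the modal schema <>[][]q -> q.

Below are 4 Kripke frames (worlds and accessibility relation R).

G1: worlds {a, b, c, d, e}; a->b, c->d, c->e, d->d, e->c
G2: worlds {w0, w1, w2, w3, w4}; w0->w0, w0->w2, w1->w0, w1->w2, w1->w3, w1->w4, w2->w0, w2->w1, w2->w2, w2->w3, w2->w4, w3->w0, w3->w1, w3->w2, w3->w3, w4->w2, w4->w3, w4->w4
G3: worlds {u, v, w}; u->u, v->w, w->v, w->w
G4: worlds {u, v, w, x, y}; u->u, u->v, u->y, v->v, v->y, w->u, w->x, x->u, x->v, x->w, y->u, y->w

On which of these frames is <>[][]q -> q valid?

G2, G3

This is the axiom for a generalized confluence (Geach) condition; its first-order frame correspondent is forall x forall y (xRy -> exists w (y R^2 w & x = w)).
G1: fails — aRb but no w with bR²w and a=w.
G2: satisfies the condition.
G3: satisfies the condition.
G4: fails — wRx but no t with xR²t and w=t.
Valid on: G2, G3.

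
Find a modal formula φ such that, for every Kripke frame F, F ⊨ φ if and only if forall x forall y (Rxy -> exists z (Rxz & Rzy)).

□□s → □s

A defining formula is □□s → □s (the C4 axiom).
Suppose □□s→□s is valid. Take Rxy and set V(s)={w : xR²w}. Then □□s at x, so □s at x, so s at y, i.e. ∃z(Rxz∧Rzy).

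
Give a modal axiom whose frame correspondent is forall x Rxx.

□p → p

A defining formula is □p → p (the T axiom).
Suppose □p→p is valid. At any x set V(p)={w : Rxw}. Then □p holds at x, so p holds at x, i.e. Rxx.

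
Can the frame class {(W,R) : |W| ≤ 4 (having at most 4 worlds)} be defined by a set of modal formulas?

Not modally definable

If a class were modally definable it would be closed under disjoint unions (Goldblatt–Thomason).
Any modal formula valid on each of 5 disjoint one-world frames is valid on their disjoint union (validity is preserved under disjoint unions). Each one-world frame has |W|=1≤4, but the union has |W|=5.
So no modal formula (or set of formulas) defines exactly the |W|≤4 frames.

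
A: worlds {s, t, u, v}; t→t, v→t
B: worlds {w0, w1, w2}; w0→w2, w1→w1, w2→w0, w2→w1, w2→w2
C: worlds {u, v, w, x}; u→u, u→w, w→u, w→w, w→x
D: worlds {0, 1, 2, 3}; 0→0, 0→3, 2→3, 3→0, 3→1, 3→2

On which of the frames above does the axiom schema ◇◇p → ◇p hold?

A

This is the axiom for transitivity; its first-order frame correspondent is ∀x ∀y ∀z (Rxy ∧ Ryz → Rxz).
A: satisfies the condition.
B: fails — Rw0w2 and Rw2w1 but not Rw0w1.
C: fails — Ruw and Rwx but not Rux.
D: fails — R32 and R23 but not R33.
Valid on: A.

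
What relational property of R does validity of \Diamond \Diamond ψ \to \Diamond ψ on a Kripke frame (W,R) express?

Transitivity

This is frame-equivalent to □ψ → □□ψ (substitute ¬ψ for ψ and contrapose).
Suppose □ψ→□□ψ is valid. Take Rxy, Ryz and set V(ψ)={w : Rxw}. Then □ψ at x, so □□ψ at x, so □ψ at y, so ψ at z, i.e. Rxz.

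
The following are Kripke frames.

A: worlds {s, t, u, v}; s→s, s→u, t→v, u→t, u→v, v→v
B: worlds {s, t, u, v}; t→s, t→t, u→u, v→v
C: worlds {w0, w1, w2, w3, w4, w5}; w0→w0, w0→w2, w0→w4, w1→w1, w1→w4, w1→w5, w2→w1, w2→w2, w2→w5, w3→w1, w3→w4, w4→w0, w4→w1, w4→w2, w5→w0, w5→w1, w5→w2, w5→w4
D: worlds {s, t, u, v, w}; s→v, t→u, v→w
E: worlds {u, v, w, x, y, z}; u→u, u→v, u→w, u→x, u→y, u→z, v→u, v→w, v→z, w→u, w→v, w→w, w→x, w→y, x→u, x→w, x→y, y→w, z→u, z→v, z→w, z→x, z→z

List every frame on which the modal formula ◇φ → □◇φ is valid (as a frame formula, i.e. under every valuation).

none

Frame correspondent (Sahlqvist): ∀x ∀y ∀z (Rxy ∧ Rxz → Ryz) — i.e. the Euclidean property.
A: fails — Rsu and Rsu but not Ruu.
B: fails — Rts and Rtt but not Rst.
C: fails — Rw0w4 and Rw0w4 but not Rw4w4.
D: fails — Rsv and Rsv but not Rvv.
E: fails — Ruv and Ruv but not Rvv.
Valid on no frame.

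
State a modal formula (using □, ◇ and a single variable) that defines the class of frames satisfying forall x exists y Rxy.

The condition is seriality. The D schema □s → ◇s defines it.
Suppose □s→◇s is valid. At any x set V(s)=W. Then □s at x, so ◇s at x, so x has a successor.

□s → ◇s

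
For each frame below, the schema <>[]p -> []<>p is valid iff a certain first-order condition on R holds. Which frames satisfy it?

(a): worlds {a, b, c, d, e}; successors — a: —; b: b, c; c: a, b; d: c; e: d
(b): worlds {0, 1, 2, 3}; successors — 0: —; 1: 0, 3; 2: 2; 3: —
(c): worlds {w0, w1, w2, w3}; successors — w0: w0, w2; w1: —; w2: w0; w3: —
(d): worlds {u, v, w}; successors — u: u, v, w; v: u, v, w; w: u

(c), (d)

The schema corresponds to convergence: forall x forall y forall z (Rxy & Rxz -> exists w (Ryw & Rzw)).
(a): fails — Rcb and Rca but b and a have no common successor.
(b): fails — R10 and R10 but 0 and 0 have no common successor.
(c): holds.
(d): holds.
Valid on: (c), (d).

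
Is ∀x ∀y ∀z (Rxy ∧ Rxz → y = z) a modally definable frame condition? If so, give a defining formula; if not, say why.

This is a Sahlqvist condition; the CD axiom ◇q → □q defines it.
Suppose ◇q→□q is valid. Take Rxy, Rxz and set V(q)={y}. Then ◇q at x, so □q at x, so q at z, i.e. z=y.

Yes, by ◇q → □q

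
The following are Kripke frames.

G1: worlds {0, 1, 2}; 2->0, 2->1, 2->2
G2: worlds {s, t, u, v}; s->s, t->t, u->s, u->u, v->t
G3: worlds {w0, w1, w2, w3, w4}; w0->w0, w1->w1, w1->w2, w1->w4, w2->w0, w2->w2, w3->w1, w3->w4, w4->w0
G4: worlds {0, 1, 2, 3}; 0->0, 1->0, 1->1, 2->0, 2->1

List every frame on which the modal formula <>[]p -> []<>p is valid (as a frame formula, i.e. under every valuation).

Frame correspondent (Sahlqvist): forall x forall y forall z (Rxy & Rxz -> exists w (Ryw & Rzw)) — i.e. convergence.
G1: fails — R22 and R20 but 2 and 0 have no common successor.
G2: condition met.
G3: fails — Rw1w1 and Rw1w4 but w1 and w4 have no common successor.
G4: condition met.

G2, G4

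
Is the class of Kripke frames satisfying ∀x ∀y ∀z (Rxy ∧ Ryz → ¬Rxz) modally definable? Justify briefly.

Modal frame validity is preserved under surjective bounded morphisms.
The 7-cycle (worlds s,t,u,v,w,x,y with s→t→u→v→w→x→y→s) is intransitive. Mapping every world to a single reflexive point • is a surjective bounded morphism; the reflexive point is not intransitive (R••∧R•• but R••).
So the class is not modally definable.

Not definable by any modal formula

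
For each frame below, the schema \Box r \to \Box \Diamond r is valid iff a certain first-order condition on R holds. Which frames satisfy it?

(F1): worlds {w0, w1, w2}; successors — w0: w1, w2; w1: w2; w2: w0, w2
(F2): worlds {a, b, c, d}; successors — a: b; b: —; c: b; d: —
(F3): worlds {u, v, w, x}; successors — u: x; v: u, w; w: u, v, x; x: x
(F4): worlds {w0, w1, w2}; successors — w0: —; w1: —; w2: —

The schema corresponds to a generalized confluence (Geach) condition: \forall x \forall z (xRz \to \exists w (xRw \wedge zRw)).
(F1): condition met.
(F2): fails — aRb but no w with aRw and bRw.
(F3): fails — vRu but no t with vRt and uRt.
(F4): condition met.
Valid on: (F1), (F4).

(F1), (F4)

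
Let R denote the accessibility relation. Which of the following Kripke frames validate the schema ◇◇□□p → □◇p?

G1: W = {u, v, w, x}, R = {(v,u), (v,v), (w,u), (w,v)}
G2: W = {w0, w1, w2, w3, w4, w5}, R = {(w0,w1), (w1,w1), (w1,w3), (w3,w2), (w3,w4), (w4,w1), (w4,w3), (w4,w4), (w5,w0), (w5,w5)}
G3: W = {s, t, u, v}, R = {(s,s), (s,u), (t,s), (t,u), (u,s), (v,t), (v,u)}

The schema corresponds to a generalized confluence (Geach) condition: ∀x ∀y ∀z ((xR²y ∧ xRz) → ∃w (yR²w ∧ zRw)).
G1: fails — vR²u, vRu but no t with uR²t and uRt.
G2: fails — w1R²w2, w1Rw1 but no w with w2R²w and w1Rw.
G3: holds.

G3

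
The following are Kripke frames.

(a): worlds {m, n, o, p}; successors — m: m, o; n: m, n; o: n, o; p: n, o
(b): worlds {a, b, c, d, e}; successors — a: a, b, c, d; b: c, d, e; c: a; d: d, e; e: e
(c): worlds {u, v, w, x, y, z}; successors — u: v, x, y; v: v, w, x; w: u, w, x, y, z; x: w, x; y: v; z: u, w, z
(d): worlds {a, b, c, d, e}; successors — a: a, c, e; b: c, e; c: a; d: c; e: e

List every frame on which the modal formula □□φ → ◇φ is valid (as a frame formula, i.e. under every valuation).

This is the axiom for a generalized confluence (Geach) condition; its first-order frame correspondent is ∀x ∃w (xR²w ∧ xRw).
(a): ✓.
(b): ✓.
(c): ✓.
(d): fails — at d but no w with dR²w and dRw.

(a), (b), (c)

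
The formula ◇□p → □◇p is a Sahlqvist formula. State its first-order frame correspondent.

Suppose ◇□p→□◇p is valid. Take Rxy, Rxz and set V(p)={w : Ryw}. Then □p at y so ◇□p at x, so □◇p at x, so ◇p at z, giving w with Rzw and Ryw.

Convergence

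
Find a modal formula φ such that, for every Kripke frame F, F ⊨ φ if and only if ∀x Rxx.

□r → r

The condition is reflexivity. The T schema □r → r defines it.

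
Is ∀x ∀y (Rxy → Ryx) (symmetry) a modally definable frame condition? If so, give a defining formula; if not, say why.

The condition is symmetry. A defining modal formula is r → □◇r.

Definable; r → □◇r defines it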